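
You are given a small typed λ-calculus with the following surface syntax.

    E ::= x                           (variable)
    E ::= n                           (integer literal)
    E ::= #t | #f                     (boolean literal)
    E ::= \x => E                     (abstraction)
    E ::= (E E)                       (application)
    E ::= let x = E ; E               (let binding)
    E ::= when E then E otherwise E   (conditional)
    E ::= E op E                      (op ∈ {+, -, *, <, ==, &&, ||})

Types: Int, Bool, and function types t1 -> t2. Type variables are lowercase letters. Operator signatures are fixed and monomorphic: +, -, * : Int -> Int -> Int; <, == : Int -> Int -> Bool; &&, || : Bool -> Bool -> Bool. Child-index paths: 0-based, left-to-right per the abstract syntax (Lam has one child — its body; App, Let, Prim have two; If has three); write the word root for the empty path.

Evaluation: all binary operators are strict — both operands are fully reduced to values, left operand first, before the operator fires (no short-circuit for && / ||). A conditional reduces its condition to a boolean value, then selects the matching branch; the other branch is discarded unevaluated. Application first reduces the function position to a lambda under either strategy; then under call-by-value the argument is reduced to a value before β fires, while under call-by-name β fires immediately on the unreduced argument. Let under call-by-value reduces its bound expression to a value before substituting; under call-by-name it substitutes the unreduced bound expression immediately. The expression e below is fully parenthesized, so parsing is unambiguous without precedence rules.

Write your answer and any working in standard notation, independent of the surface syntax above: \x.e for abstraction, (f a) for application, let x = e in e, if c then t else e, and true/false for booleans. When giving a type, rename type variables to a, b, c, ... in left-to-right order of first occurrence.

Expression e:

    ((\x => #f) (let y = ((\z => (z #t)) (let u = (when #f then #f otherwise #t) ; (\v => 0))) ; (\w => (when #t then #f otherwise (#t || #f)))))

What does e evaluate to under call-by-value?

Answer: false

Trace:
step 0: ((\x.false) (let y = ((\z.(z true)) (let u = (if false then false else true) in (\v.0))) in (\w.(if true then false else (true || false)))))
step 1: [if@1.0.1.0] ((\x.false) (let y = ((\z.(z true)) (let u = true in (\v.0))) in (\w.(if true then false else (true || false)))))
step 2: [let@1.0.1] ((\x.false) (let y = ((\z.(z true)) (\v.0)) in (\w.(if true then false else (true || false)))))
step 3: [beta@1.0] ((\x.false) (let y = ((\v.0) true) in (\w.(if true then false else (true || false)))))
step 4: [beta@1.0] ((\x.false) (let y = 0 in (\w.(if true then false else (true || false)))))
step 5: [let@1] ((\x.false) (\w.(if true then false else (true || false))))
step 6: [beta@root] false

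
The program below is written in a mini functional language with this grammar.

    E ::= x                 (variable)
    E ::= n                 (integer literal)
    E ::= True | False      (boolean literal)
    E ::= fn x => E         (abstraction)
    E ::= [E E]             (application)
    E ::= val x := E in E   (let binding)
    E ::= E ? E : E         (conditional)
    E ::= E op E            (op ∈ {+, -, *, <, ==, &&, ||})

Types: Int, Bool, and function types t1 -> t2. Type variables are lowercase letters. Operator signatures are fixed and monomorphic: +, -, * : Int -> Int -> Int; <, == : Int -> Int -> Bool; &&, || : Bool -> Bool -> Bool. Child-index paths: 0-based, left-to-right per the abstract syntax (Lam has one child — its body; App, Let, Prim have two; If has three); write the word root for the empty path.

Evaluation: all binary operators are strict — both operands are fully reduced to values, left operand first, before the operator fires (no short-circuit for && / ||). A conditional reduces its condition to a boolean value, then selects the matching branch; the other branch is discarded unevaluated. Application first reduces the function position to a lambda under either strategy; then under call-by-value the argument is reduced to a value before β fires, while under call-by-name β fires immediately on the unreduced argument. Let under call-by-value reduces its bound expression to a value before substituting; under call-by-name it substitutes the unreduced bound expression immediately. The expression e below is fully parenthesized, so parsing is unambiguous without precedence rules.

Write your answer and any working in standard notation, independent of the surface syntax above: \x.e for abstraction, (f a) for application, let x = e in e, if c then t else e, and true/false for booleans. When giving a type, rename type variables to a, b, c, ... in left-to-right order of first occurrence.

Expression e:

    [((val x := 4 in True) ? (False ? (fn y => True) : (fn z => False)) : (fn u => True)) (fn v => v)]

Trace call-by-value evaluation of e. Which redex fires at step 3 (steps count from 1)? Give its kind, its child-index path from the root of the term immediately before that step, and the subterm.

Answer: if at 0 : (if false then (\y.true) else (\z.false))

Working:
step 0: ((if (let x = 4 in true) then (if false then (\y.true) else (\z.false)) else (\u.true)) (\v.v))
step 1: [let@0.0] ((if true then (if false then (\y.true) else (\z.false)) else (\u.true)) (\v.v))
step 2: [if@0] ((if false then (\y.true) else (\z.false)) (\v.v))
step 3: [if@0] ((\z.false) (\v.v))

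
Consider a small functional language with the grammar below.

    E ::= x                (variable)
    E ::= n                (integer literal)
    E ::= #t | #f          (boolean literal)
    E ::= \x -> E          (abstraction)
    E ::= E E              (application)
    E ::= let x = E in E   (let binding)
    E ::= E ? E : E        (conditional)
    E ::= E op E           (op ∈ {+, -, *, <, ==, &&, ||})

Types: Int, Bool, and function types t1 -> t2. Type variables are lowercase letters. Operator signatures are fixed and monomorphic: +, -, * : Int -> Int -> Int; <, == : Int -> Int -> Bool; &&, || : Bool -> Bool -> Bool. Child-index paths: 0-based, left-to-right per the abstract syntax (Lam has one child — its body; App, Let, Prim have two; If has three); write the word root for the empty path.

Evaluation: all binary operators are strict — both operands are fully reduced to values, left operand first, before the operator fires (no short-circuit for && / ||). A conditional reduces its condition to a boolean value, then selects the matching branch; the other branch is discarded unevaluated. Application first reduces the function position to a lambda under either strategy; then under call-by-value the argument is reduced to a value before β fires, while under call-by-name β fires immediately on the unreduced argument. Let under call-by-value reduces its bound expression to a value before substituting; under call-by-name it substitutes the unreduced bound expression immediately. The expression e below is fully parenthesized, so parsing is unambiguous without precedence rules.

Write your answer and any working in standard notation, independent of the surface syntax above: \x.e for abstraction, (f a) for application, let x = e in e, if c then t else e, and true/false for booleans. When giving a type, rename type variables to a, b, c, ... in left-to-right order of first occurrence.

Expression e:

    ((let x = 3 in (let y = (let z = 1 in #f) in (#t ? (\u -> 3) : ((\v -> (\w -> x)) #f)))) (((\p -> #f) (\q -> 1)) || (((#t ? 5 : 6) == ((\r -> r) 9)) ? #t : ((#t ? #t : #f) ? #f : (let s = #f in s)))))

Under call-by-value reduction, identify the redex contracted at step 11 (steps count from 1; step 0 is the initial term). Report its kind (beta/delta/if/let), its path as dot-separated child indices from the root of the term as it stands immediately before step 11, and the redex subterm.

Answer: if at 1.1 : (if true then false else (let s = false in s))

Derivation:
step 0: ((let x = 3 in (let y = (let z = 1 in false) in (if true then (\u.3) else ((\v.(\w.x)) false)))) (((\p.false) (\q.1)) || (if ((if true then 5 else 6) == ((\r.r) 9)) then true else (if (if true then true else false) then false else (let s = false in s)))))
step 1: [let@0] ((let y = (let z = 1 in false) in (if true then (\u.3) else ((\v.(\w.3)) false))) (((\p.false) (\q.1)) || (if ((if true then 5 else 6) == ((\r.r) 9)) then true else (if (if true then true else false) then false else (let s = false in s)))))
step 2: [let@0.0] ((let y = false in (if true then (\u.3) else ((\v.(\w.3)) false))) (((\p.false) (\q.1)) || (if ((if true then 5 else 6) == ((\r.r) 9)) then true else (if (if true then true else false) then false else (let s = false in s)))))
step 3: [let@0] ((if true then (\u.3) else ((\v.(\w.3)) false)) (((\p.false) (\q.1)) || (if ((if true then 5 else 6) == ((\r.r) 9)) then true else (if (if true then true else false) then false else (let s = false in s)))))
step 4: [if@0] ((\u.3) (((\p.false) (\q.1)) || (if ((if true then 5 else 6) == ((\r.r) 9)) then true else (if (if true then true else false) then false else (let s = false in s)))))
step 5: [beta@1.0] ((\u.3) (false || (if ((if true then 5 else 6) == ((\r.r) 9)) then true else (if (if true then true else false) then false else (let s = false in s)))))
step 6: [if@1.1.0.0] ((\u.3) (false || (if (5 == ((\r.r) 9)) then true else (if (if true then true else false) then false else (let s = false in s)))))
step 7: [beta@1.1.0.1] ((\u.3) (false || (if (5 == 9) then true else (if (if true then true else false) then false else (let s = false in s)))))
step 8: [delta@1.1.0] ((\u.3) (false || (if false then true else (if (if true then true else false) then false else (let s = false in s)))))
step 9: [if@1.1] ((\u.3) (false || (if (if true then true else false) then false else (let s = false in s))))
step 10: [if@1.1.0] ((\u.3) (false || (if true then false else (let s = false in s))))
step 11: [if@1.1] ((\u.3) (false || false))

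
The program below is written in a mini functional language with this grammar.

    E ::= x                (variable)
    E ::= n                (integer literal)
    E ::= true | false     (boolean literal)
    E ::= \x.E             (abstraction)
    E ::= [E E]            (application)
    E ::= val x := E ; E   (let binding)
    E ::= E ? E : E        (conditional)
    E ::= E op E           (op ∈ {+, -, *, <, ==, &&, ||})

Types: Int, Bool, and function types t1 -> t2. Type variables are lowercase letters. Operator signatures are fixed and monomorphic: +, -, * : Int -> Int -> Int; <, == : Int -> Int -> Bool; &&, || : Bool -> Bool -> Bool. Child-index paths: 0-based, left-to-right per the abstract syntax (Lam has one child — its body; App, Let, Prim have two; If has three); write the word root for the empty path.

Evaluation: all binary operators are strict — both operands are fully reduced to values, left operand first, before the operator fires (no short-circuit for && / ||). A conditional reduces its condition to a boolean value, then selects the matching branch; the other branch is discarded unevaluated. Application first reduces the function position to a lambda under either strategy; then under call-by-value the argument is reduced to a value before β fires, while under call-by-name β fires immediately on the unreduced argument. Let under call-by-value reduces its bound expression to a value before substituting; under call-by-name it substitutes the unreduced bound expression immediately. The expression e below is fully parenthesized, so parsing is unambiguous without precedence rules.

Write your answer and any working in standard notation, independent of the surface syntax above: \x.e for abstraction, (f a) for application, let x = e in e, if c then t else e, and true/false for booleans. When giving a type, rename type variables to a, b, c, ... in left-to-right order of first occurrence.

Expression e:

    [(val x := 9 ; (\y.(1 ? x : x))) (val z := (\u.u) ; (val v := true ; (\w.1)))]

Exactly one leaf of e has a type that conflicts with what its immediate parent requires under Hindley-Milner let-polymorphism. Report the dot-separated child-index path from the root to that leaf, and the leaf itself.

Answer: 0.1.0.0 : 1

Derivation:
let x : Int
  unify Int ~ Bool
  FAIL: mismatch Int ~ Bool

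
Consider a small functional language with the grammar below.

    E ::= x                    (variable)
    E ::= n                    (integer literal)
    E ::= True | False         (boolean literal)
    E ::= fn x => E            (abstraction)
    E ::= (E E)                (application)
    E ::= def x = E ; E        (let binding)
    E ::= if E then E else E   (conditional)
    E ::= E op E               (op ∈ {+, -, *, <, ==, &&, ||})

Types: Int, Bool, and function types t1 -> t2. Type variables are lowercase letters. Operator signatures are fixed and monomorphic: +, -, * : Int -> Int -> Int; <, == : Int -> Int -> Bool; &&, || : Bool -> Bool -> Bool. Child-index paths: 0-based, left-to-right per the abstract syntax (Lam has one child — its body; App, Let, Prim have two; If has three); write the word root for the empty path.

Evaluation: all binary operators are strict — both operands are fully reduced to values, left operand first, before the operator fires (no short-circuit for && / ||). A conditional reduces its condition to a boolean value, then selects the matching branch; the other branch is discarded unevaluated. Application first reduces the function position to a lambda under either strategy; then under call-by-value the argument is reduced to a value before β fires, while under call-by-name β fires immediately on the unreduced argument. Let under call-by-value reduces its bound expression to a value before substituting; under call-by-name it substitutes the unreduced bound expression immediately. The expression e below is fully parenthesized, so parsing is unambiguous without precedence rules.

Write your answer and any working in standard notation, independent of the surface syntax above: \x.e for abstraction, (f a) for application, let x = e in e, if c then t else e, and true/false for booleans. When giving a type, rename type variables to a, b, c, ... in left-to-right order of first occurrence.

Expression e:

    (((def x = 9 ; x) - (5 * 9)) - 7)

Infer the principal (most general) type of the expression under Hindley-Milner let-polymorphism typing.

Answer: Int

Derivation:
let x : Int
x : Int
  unify Int ~ Int
  unify Int ~ Int
  unify Int ~ Int
  unify Int ~ Int
  unify Int ~ Int
  unify Int ~ Int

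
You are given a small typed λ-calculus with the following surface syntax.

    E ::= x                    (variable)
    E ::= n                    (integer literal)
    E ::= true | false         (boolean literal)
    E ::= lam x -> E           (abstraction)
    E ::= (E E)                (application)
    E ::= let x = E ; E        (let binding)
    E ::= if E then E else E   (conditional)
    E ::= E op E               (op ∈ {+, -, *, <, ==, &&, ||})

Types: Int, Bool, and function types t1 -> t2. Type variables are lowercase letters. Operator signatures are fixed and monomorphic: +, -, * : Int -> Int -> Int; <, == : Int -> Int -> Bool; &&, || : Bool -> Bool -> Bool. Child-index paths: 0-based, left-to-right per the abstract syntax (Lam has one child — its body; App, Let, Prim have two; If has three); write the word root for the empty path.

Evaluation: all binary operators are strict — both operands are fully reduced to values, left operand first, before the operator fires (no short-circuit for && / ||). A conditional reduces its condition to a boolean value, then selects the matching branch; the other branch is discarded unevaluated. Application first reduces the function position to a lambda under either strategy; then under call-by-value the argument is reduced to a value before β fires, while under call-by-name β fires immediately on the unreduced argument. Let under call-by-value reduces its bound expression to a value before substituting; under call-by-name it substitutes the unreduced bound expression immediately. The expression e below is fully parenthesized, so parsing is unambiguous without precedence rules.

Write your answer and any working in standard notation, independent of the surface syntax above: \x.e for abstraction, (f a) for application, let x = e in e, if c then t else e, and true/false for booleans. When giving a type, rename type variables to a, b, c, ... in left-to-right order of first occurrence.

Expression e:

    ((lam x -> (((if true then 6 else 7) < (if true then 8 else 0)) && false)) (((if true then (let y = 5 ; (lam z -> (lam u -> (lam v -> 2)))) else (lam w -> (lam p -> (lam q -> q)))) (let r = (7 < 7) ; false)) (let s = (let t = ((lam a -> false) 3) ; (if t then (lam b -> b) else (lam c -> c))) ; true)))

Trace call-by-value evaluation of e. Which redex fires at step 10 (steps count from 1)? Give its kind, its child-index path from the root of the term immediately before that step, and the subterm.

Answer: beta at 1 : ((\u.(\v.2)) true)

Derivation:
step 0: ((\x.(((if true then 6 else 7) < (if true then 8 else 0)) && false)) (((if true then (let y = 5 in (\z.(\u.(\v.2)))) else (\w.(\p.(\q.q)))) (let r = (7 < 7) in false)) (let s = (let t = ((\a.false) 3) in (if t then (\b.b) else (\c.c))) in true)))
step 1: [if@1.0.0] ((\x.(((if true then 6 else 7) < (if true then 8 else 0)) && false)) (((let y = 5 in (\z.(\u.(\v.2)))) (let r = (7 < 7) in false)) (let s = (let t = ((\a.false) 3) in (if t then (\b.b) else (\c.c))) in true)))
step 2: [let@1.0.0] ((\x.(((if true then 6 else 7) < (if true then 8 else 0)) && false)) (((\z.(\u.(\v.2))) (let r = (7 < 7) in false)) (let s = (let t = ((\a.false) 3) in (if t then (\b.b) else (\c.c))) in true)))
step 3: [delta@1.0.1.0] ((\x.(((if true then 6 else 7) < (if true then 8 else 0)) && false)) (((\z.(\u.(\v.2))) (let r = false in false)) (let s = (let t = ((\a.false) 3) in (if t then (\b.b) else (\c.c))) in true)))
step 4: [let@1.0.1] ((\x.(((if true then 6 else 7) < (if true then 8 else 0)) && false)) (((\z.(\u.(\v.2))) false) (let s = (let t = ((\a.false) 3) in (if t then (\b.b) else (\c.c))) in true)))
step 5: [beta@1.0] ((\x.(((if true then 6 else 7) < (if true then 8 else 0)) && false)) ((\u.(\v.2)) (let s = (let t = ((\a.false) 3) in (if t then (\b.b) else (\c.c))) in true)))
step 6: [beta@1.1.0.0] ((\x.(((if true then 6 else 7) < (if true then 8 else 0)) && false)) ((\u.(\v.2)) (let s = (let t = false in (if t then (\b.b) else (\c.c))) in true)))
step 7: [let@1.1.0] ((\x.(((if true then 6 else 7) < (if true then 8 else 0)) && false)) ((\u.(\v.2)) (let s = (if false then (\b.b) else (\c.c)) in true)))
step 8: [if@1.1.0] ((\x.(((if true then 6 else 7) < (if true then 8 else 0)) && false)) ((\u.(\v.2)) (let s = (\c.c) in true)))
step 9: [let@1.1] ((\x.(((if true then 6 else 7) < (if true then 8 else 0)) && false)) ((\u.(\v.2)) true))
step 10: [beta@1] ((\x.(((if true then 6 else 7) < (if true then 8 else 0)) && false)) (\v.2))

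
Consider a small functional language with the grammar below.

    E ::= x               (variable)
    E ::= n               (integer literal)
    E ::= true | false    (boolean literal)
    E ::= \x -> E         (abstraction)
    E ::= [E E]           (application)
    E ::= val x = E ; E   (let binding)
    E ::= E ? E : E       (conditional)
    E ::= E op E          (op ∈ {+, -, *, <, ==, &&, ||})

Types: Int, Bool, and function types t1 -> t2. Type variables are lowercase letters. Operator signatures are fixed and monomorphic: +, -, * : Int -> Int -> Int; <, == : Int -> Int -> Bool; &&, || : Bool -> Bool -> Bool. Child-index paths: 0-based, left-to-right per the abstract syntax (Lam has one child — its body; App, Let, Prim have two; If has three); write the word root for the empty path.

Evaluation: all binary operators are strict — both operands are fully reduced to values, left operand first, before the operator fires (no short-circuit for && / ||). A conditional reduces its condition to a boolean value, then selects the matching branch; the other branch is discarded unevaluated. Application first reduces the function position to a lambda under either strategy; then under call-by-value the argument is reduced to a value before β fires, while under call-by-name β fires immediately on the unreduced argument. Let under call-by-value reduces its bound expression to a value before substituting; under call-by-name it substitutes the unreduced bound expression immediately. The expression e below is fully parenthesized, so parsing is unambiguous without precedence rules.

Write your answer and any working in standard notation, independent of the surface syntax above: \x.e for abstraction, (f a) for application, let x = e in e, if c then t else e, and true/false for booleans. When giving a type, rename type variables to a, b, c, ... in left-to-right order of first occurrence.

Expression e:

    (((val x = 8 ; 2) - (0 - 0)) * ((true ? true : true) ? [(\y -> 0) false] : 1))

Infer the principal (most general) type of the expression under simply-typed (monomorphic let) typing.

Trace:
let x : Int
  unify Int ~ Int
  unify Int ~ Int
  unify Int ~ Int
  unify Int ~ Int
  unify Int ~ Int
  unify Bool ~ Bool
  unify Bool ~ Bool
  unify Bool ~ Bool
\y._ : a -> Int
  unify a -> Int ~ Bool -> b
  unify a ~ Bool
  unify Int ~ b
_ _ : Int
  unify Int ~ Int
  unify Int ~ Int

Answer: Int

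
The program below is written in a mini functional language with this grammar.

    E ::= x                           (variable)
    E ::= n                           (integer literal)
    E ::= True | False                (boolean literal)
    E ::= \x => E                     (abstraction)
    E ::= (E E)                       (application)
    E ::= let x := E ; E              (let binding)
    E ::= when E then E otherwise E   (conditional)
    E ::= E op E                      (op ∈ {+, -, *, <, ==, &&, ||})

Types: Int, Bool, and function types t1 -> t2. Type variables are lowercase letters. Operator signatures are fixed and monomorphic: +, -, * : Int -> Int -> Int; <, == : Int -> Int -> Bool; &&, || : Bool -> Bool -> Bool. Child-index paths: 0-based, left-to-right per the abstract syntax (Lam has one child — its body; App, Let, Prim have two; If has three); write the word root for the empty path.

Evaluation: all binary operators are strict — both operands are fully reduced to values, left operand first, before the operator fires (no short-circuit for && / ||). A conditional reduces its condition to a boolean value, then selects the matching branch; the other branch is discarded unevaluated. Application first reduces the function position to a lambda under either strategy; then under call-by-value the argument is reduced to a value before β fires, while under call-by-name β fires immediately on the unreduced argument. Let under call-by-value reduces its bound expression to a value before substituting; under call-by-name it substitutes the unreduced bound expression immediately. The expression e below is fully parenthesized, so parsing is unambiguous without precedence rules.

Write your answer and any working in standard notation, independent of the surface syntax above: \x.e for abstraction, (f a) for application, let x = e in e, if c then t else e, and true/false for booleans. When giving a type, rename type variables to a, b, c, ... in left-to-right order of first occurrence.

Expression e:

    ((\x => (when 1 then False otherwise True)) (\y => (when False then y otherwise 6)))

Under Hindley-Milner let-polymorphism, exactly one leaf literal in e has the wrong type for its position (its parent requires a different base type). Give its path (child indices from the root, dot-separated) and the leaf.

Derivation:
  unify Int ~ Bool
  FAIL: mismatch Int ~ Bool

Answer: 0.0.0 : 1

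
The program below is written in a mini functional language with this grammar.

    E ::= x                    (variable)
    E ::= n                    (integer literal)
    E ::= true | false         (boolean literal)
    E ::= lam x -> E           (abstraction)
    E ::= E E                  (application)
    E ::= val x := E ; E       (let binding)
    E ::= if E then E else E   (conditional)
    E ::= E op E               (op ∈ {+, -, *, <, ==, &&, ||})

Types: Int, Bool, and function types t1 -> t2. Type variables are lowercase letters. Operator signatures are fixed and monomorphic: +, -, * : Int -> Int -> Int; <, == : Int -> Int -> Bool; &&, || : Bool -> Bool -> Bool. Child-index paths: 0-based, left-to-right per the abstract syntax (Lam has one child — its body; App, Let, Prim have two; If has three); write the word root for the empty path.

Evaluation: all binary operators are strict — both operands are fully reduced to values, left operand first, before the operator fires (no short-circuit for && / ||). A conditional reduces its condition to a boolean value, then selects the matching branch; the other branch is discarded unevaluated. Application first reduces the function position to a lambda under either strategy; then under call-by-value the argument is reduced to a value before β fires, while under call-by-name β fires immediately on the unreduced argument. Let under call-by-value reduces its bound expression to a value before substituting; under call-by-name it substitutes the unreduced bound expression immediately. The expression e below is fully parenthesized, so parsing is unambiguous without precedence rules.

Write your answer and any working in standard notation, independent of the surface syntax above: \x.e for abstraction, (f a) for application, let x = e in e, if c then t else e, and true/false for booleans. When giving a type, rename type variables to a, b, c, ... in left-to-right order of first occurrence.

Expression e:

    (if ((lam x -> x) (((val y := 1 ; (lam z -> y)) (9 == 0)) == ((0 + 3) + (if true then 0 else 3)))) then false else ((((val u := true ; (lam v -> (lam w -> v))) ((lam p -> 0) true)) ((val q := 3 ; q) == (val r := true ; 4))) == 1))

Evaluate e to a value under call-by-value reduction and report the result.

Working:
step 0: (if ((\x.x) (((let y = 1 in (\z.y)) (9 == 0)) == ((0 + 3) + (if true then 0 else 3)))) then false else ((((let u = true in (\v.(\w.v))) ((\p.0) true)) ((let q = 3 in q) == (let r = true in 4))) == 1))
step 1: [let@0.1.0.0] (if ((\x.x) (((\z.1) (9 == 0)) == ((0 + 3) + (if true then 0 else 3)))) then false else ((((let u = true in (\v.(\w.v))) ((\p.0) true)) ((let q = 3 in q) == (let r = true in 4))) == 1))
step 2: [delta@0.1.0.1] (if ((\x.x) (((\z.1) false) == ((0 + 3) + (if true then 0 else 3)))) then false else ((((let u = true in (\v.(\w.v))) ((\p.0) true)) ((let q = 3 in q) == (let r = true in 4))) == 1))
step 3: [beta@0.1.0] (if ((\x.x) (1 == ((0 + 3) + (if true then 0 else 3)))) then false else ((((let u = true in (\v.(\w.v))) ((\p.0) true)) ((let q = 3 in q) == (let r = true in 4))) == 1))
step 4: [delta@0.1.1.0] (if ((\x.x) (1 == (3 + (if true then 0 else 3)))) then false else ((((let u = true in (\v.(\w.v))) ((\p.0) true)) ((let q = 3 in q) == (let r = true in 4))) == 1))
step 5: [if@0.1.1.1] (if ((\x.x) (1 == (3 + 0))) then false else ((((let u = true in (\v.(\w.v))) ((\p.0) true)) ((let q = 3 in q) == (let r = true in 4))) == 1))
step 6: [delta@0.1.1] (if ((\x.x) (1 == 3)) then false else ((((let u = true in (\v.(\w.v))) ((\p.0) true)) ((let q = 3 in q) == (let r = true in 4))) == 1))
step 7: [delta@0.1] (if ((\x.x) false) then false else ((((let u = true in (\v.(\w.v))) ((\p.0) true)) ((let q = 3 in q) == (let r = true in 4))) == 1))
step 8: [beta@0] (if false then false else ((((let u = true in (\v.(\w.v))) ((\p.0) true)) ((let q = 3 in q) == (let r = true in 4))) == 1))
step 9: [if@root] ((((let u = true in (\v.(\w.v))) ((\p.0) true)) ((let q = 3 in q) == (let r = true in 4))) == 1)
step 10: [let@0.0.0] ((((\v.(\w.v)) ((\p.0) true)) ((let q = 3 in q) == (let r = true in 4))) == 1)
step 11: [beta@0.0.1] ((((\v.(\w.v)) 0) ((let q = 3 in q) == (let r = true in 4))) == 1)
step 12: [beta@0.0] (((\w.0) ((let q = 3 in q) == (let r = true in 4))) == 1)
step 13: [let@0.1.0] (((\w.0) (3 == (let r = true in 4))) == 1)
step 14: [let@0.1.1] (((\w.0) (3 == 4)) == 1)
step 15: [delta@0.1] (((\w.0) false) == 1)
step 16: [beta@0] (0 == 1)
step 17: [delta@root] false

Answer: false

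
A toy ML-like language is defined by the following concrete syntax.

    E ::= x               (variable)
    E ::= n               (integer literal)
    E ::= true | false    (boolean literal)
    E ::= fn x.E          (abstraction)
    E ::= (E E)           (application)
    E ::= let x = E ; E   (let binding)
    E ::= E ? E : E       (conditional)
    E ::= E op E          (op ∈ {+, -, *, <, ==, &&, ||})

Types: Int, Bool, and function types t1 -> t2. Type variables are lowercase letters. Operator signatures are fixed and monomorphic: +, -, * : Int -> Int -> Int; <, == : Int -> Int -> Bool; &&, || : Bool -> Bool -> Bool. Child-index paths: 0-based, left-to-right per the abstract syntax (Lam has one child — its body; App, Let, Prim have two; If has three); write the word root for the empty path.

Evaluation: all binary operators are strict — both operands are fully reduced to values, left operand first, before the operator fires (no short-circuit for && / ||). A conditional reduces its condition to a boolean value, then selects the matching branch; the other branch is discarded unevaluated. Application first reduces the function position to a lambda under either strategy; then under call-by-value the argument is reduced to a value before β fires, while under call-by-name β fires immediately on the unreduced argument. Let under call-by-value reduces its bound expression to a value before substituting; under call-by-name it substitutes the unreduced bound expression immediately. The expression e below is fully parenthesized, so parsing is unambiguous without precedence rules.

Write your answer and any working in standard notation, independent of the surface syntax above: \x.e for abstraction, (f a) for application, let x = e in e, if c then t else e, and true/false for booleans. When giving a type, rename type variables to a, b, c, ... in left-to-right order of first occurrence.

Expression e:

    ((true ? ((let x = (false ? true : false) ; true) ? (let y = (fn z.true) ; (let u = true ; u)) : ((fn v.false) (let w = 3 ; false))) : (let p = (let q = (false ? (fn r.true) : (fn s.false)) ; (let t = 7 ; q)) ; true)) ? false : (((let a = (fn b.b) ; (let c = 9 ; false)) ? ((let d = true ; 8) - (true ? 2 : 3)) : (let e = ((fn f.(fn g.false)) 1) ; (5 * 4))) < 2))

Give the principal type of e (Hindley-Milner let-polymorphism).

Working:
  unify Bool ~ Bool
  unify Bool ~ Bool
  unify Bool ~ Bool
let x : Bool
  unify Bool ~ Bool
\z._ : a -> Bool
let y : forall. a -> Bool
let u : Bool
u : Bool
\v._ : b -> Bool
let w : Int
  unify b -> Bool ~ Bool -> c
  unify b ~ Bool
  unify Bool ~ c
_ _ : Bool
  unify Bool ~ Bool
  unify Bool ~ Bool
\r._ : d -> Bool
\s._ : e -> Bool
  unify d -> Bool ~ e -> Bool
  unify d ~ e
  unify Bool ~ Bool
let q : forall. e -> Bool
let t : Int
q : f -> Bool
let p : forall. f -> Bool
  unify Bool ~ Bool
  unify Bool ~ Bool
b : g
\b._ : g -> g
let a : forall. g -> g
let c : Int
  unify Bool ~ Bool
let d : Bool
  unify Int ~ Int
  unify Bool ~ Bool
  unify Int ~ Int
  unify Int ~ Int
\g._ : i -> Bool
\f._ : h -> i -> Bool
  unify h -> i -> Bool ~ Int -> j
  unify h ~ Int
  unify i -> Bool ~ j
_ _ : i -> Bool
let e : forall. i -> Bool
  unify Int ~ Int
  unify Int ~ Int
  unify Int ~ Int
  unify Int ~ Int
  unify Int ~ Int
  unify Bool ~ Bool

Answer: Bool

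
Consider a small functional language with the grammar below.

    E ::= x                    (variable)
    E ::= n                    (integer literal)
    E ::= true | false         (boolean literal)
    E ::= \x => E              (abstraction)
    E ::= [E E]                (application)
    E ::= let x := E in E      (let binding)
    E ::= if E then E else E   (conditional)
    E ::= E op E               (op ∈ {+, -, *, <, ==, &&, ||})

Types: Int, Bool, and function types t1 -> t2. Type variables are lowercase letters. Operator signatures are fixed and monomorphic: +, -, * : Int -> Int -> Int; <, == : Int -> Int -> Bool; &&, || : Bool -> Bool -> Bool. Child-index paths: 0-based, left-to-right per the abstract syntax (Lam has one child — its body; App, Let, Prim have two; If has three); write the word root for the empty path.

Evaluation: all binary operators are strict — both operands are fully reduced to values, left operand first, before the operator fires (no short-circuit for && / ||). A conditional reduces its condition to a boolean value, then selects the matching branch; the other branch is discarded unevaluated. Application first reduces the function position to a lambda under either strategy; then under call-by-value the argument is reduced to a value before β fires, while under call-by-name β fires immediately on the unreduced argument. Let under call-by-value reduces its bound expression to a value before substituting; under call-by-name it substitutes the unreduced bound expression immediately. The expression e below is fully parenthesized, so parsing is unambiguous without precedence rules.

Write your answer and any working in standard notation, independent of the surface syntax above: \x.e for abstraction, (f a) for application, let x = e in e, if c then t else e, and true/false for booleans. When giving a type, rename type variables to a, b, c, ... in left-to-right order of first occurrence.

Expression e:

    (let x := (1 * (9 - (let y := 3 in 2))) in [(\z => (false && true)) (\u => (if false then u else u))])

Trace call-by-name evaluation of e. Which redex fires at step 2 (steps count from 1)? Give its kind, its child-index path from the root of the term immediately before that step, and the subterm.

Answer: beta at root : ((\z.(false && true)) (\u.(if false then u else u)))

Derivation:
step 0: (let x = (1 * (9 - (let y = 3 in 2))) in ((\z.(false && true)) (\u.(if false then u else u))))
step 1: [let@root] ((\z.(false && true)) (\u.(if false then u else u)))
step 2: [beta@root] (false && true)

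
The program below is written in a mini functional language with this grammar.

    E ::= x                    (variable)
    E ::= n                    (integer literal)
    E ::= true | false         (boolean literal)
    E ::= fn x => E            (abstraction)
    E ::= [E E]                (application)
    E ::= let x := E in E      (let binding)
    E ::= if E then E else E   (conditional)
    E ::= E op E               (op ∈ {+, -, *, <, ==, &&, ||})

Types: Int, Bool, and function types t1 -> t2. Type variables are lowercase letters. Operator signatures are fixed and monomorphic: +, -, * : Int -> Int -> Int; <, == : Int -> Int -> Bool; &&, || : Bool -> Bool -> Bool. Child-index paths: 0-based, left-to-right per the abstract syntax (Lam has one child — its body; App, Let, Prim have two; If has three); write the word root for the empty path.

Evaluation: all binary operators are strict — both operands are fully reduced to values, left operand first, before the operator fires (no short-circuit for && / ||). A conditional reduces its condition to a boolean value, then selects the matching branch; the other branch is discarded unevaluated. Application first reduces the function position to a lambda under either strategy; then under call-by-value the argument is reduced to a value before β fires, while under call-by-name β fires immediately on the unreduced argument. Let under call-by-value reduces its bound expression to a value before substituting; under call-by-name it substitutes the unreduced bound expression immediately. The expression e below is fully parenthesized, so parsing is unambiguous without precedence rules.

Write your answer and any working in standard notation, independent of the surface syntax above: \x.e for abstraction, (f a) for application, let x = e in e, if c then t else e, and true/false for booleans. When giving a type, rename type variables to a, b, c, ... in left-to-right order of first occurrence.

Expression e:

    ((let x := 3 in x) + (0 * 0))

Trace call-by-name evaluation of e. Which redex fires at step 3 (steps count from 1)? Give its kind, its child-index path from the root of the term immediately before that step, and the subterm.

Derivation:
step 0: ((let x = 3 in x) + (0 * 0))
step 1: [let@0] (3 + (0 * 0))
step 2: [delta@1] (3 + 0)
step 3: [delta@root] 3

Answer: delta at root : (3 + 0)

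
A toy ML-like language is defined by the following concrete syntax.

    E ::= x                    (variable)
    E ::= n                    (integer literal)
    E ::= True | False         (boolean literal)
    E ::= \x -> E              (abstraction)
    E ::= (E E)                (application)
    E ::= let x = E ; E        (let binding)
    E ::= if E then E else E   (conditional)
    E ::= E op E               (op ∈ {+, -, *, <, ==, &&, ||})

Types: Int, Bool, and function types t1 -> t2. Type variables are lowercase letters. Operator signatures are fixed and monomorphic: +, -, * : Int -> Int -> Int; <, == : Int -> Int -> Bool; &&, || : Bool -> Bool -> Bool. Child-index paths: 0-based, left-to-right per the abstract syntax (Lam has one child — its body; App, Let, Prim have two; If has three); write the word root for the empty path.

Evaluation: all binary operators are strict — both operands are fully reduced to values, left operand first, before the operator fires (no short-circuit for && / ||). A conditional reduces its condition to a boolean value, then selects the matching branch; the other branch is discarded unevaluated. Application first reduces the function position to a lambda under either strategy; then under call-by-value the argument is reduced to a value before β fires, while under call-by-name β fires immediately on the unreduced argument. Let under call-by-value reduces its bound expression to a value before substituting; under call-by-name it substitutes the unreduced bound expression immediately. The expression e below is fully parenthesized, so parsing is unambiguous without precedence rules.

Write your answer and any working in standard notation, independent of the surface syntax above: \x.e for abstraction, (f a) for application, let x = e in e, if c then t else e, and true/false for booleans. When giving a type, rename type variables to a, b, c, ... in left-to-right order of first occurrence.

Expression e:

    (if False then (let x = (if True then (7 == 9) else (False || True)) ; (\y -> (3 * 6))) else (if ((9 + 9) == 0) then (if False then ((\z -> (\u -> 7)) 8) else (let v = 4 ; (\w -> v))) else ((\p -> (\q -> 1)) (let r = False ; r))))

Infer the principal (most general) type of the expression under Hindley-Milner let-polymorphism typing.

Answer: a -> Int

Trace:
  unify Bool ~ Bool
  unify Bool ~ Bool
  unify Int ~ Int
  unify Int ~ Int
  unify Bool ~ Bool
  unify Bool ~ Bool
  unify Bool ~ Bool
let x : Bool
  unify Int ~ Int
  unify Int ~ Int
\y._ : a -> Int
  unify Int ~ Int
  unify Int ~ Int
  unify Int ~ Int
  unify Int ~ Int
  unify Bool ~ Bool
  unify Bool ~ Bool
\u._ : c -> Int
\z._ : b -> c -> Int
  unify b -> c -> Int ~ Int -> d
  unify b ~ Int
  unify c -> Int ~ d
_ _ : c -> Int
let v : Int
v : Int
\w._ : e -> Int
  unify c -> Int ~ e -> Int
  unify c ~ e
  unify Int ~ Int
\q._ : g -> Int
\p._ : f -> g -> Int
let r : Bool
r : Bool
  unify f -> g -> Int ~ Bool -> h
  unify f ~ Bool
  unify g -> Int ~ h
_ _ : g -> Int
  unify e -> Int ~ g -> Int
  unify e ~ g
  unify Int ~ Int
  unify a -> Int ~ g -> Int
  unify a ~ g
  unify Int ~ Int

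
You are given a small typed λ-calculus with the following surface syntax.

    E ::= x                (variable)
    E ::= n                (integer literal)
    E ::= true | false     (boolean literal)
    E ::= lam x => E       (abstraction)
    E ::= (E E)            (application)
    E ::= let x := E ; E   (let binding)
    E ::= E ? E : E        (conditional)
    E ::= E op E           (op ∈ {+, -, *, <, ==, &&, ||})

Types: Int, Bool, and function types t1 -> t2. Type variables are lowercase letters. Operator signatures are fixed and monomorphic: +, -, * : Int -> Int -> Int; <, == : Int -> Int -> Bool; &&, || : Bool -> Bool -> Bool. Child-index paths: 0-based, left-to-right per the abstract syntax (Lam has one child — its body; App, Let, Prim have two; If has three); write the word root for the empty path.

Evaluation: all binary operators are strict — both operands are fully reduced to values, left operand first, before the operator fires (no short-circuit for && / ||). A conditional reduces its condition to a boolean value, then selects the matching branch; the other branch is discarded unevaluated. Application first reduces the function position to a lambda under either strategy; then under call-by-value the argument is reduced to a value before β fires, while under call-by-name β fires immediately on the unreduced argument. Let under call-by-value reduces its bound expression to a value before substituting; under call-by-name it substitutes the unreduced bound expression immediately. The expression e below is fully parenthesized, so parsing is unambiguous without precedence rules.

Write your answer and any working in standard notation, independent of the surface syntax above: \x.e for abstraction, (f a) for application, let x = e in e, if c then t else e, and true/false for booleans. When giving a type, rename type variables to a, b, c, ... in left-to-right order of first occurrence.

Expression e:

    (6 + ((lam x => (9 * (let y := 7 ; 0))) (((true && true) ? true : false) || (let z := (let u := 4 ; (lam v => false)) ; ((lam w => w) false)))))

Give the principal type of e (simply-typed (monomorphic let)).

Answer: Int

Working:
  unify Int ~ Int
  unify Int ~ Int
let y : Int
  unify Int ~ Int
\x._ : a -> Int
  unify Bool ~ Bool
  unify Bool ~ Bool
  unify Bool ~ Bool
  unify Bool ~ Bool
  unify Bool ~ Bool
let u : Int
\v._ : b -> Bool
let z : b -> Bool
w : c
\w._ : c -> c
  unify c -> c ~ Bool -> d
  unify c ~ Bool
  unify Bool ~ d
_ _ : Bool
  unify Bool ~ Bool
  unify a -> Int ~ Bool -> e
  unify a ~ Bool
  unify Int ~ e
_ _ : Int
  unify Int ~ Int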